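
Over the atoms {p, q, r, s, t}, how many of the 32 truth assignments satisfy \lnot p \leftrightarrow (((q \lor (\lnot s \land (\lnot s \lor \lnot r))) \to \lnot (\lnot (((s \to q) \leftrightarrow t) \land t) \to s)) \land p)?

Initial set: {(\lnot p \leftrightarrow (((q \lor (\lnot s \land (\lnot s \lor \lnot r))) \to \lnot (\lnot (((s \to q) \leftrightarrow t) \land t) \to s)) \land p))}.
(\lnot p \leftrightarrow (((q \lor (\lnot s \land (\lnot s \lor \lnot r))) \to \lnot (\lnot (((s \to q) \leftrightarrow t) \land t) \to s)) \land p)): β-rule — branch into \lnot p, (((q \lor (\lnot s \land (\lnot s \lor \lnot r))) \to \lnot (\lnot (((s \to q) \leftrightarrow t) \land t) \to s)) \land p)  //  \lnot \lnot p, \lnot (((q \lor (\lnot s \land (\lnot s \lor \lnot r))) \to \lnot (\lnot (((s \to q) \leftrightarrow t) \land t) \to s)) \land p).
  branch 1 (add \lnot p, (((q \lor (\lnot s \land (\lnot s \lor \lnot r))) \to \lnot (\lnot (((s \to q) \leftrightarrow t) \land t) \to s)) \land p)):
    (((q \lor (\lnot s \land (\lnot s \lor \lnot r))) \to \lnot (\lnot (((s \to q) \leftrightarrow t) \land t) \to s)) \land p): α-rule — add ((q \lor (\lnot s \land (\lnot s \lor \lnot r))) \to \lnot (\lnot (((s \to q) \leftrightarrow t) \land t) \to s)), p.
    × closes — contains both p and \lnot p.
  branch 2 (add \lnot \lnot p, \lnot (((q \lor (\lnot s \land (\lnot s \lor \lnot r))) \to \lnot (\lnot (((s \to q) \leftrightarrow t) \land t) \to s)) \land p)):
    \lnot (((q \lor (\lnot s \land (\lnot s \lor \lnot r))) \to \lnot (\lnot (((s \to q) \leftrightarrow t) \land t) \to s)) \land p): β-rule — branch into \lnot ((q \lor (\lnot s \land (\lnot s \lor \lnot r))) \to \lnot (\lnot (((s \to q) \leftrightarrow t) \land t) \to s))  //  \lnot p.
      branch 2.1 (add \lnot ((q \lor (\lnot s \land (\lnot s \lor \lnot r))) \to \lnot (\lnot (((s \to q) \leftrightarrow t) \land t) \to s))):
        \lnot ((q \lor (\lnot s \land (\lnot s \lor \lnot r))) \to \lnot (\lnot (((s \to q) \leftrightarrow t) \land t) \to s)): α-rule — add (q \lor (\lnot s \land (\lnot s \lor \lnot r))), \lnot \lnot (\lnot (((s \to q) \leftrightarrow t) \land t) \to s).
        (q \lor (\lnot s \land (\lnot s \lor \lnot r))): β-rule — branch into q  //  (\lnot s \land (\lnot s \lor \lnot r)).
          branch 2.1.1 (add q):
            \lnot \lnot (\lnot (((s \to q) \leftrightarrow t) \land t) \to s): β-rule — branch into \lnot \lnot (((s \to q) \leftrightarrow t) \land t)  //  s.
              branch 2.1.1.1 (add \lnot \lnot (((s \to q) \leftrightarrow t) \land t)):
                \lnot \lnot (((s \to q) \leftrightarrow t) \land t): α-rule — add ((s \to q) \leftrightarrow t), t.
                ((s \to q) \leftrightarrow t): β-rule — branch into (s \to q), t  //  \lnot (s \to q), \lnot t.
                  branch 2.1.1.1.1 (add (s \to q), t):
                    (s \to q): β-rule — branch into \lnot s  //  q.
                      branch 2.1.1.1.1.1 (add \lnot s):
                        ○ open, literals {p=true, q=true, s=false, t=true}.
                      branch 2.1.1.1.1.2 (add q):
                        ○ open, literals {p=true, q=true, t=true}.
                  branch 2.1.1.1.2 (add \lnot (s \to q), \lnot t):
                    × closes — contains both t and \lnot t.
              branch 2.1.1.2 (add s):
                ○ open, literals {p=true, q=true, s=true}.
          branch 2.1.2 (add (\lnot s \land (\lnot s \lor \lnot r))):
            (\lnot s \land (\lnot s \lor \lnot r)): α-rule — add \lnot s, (\lnot s \lor \lnot r).
            \lnot \lnot (\lnot (((s \to q) \leftrightarrow t) \land t) \to s): β-rule — branch into \lnot \lnot (((s \to q) \leftrightarrow t) \land t)  //  s.
              branch 2.1.2.1 (add \lnot \lnot (((s \to q) \leftrightarrow t) \land t)):
                \lnot \lnot (((s \to q) \leftrightarrow t) \land t): α-rule — add ((s \to q) \leftrightarrow t), t.
                (\lnot s \lor \lnot r): β-rule — branch into \lnot s  //  \lnot r.
                  branch 2.1.2.1.1 (add \lnot s):
                    ((s \to q) \leftrightarrow t): β-rule — branch into (s \to q), t  //  \lnot (s \to q), \lnot t.
                      branch 2.1.2.1.1.1 (add (s \to q), t):
                        (s \to q): β-rule — branch into \lnot s  //  q.
                          branch 2.1.2.1.1.1.1 (add \lnot s):
                            ○ open, literals {p=true, s=false, t=true}.
                          branch 2.1.2.1.1.1.2 (add q):
                            ○ open, literals {p=true, q=true, s=false, t=true}.
                      branch 2.1.2.1.1.2 (add \lnot (s \to q), \lnot t):
                        × closes — contains both t and \lnot t.
                  branch 2.1.2.1.2 (add \lnot r):
                    ((s \to q) \leftrightarrow t): β-rule — branch into (s \to q), t  //  \lnot (s \to q), \lnot t.
                      branch 2.1.2.1.2.1 (add (s \to q), t):
                        (s \to q): β-rule — branch into \lnot s  //  q.
                          branch 2.1.2.1.2.1.1 (add \lnot s):
                            ○ open, literals {p=true, r=false, s=false, t=true}.
                          branch 2.1.2.1.2.1.2 (add q):
                            ○ open, literals {p=true, q=true, r=false, s=false, t=true}.
                      branch 2.1.2.1.2.2 (add \lnot (s \to q), \lnot t):
                        × closes — contains both t and \lnot t.
              branch 2.1.2.2 (add s):
                × closes — contains both s and \lnot s.
      branch 2.2 (add \lnot p):
        × closes — contains both p and \lnot p.
6 branches closed, 7 open.
Each open branch fixes some atoms; the unmentioned ones are free. Counting distinct full assignments: branch {p=true, q=true, s=false, t=true} (r) contributes 2 new; branch {p=true, q=true, t=true} (r, s) contributes 2 new; branch {p=true, q=true, s=true} (r, t) contributes 2 new; branch {p=true, s=false, t=true} (q, r) contributes 2 new; branch {p=true, q=true, s=false, t=true} (r) contributes 0 new; branch {p=true, r=false, s=false, t=true} (q) contributes 0 new; branch {p=true, q=true, r=false, s=false, t=true} (none free) contributes 0 new. Total: 8.

8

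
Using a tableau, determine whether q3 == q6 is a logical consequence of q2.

No

Initial set: {q2; !(q3 == q6)}.
!(q3 == q6): β-rule — branch into q3, !q6  //  !q3, q6.
  branch 1 (add q3, !q6):
    ○ open, literals {q2=1, q3=1, q6=0}.
  branch 2 (add !q3, q6):
    ○ open, literals {q2=1, q3=0, q6=1}.
0 branches closed, 2 open.
An open branch gives a countermodel: q2=1, q3=1, q6=0 (unmentioned atoms arbitrary); the premises hold there but the conclusion fails.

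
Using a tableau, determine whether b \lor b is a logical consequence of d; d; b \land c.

Initial set: {d; d; (b \land c); \lnot (b \lor b)}.
(b \land c): α-rule — add b, c.
\lnot (b \lor b): α-rule — add \lnot b, \lnot b.
× closes — contains both b and \lnot b.
All 1 branch closes.
Every branch closed, so the premises entail the conclusion.

Yes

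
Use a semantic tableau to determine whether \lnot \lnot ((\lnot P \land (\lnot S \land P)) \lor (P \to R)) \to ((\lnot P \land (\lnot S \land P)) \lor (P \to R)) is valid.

Assume the negation and expand:
Initial set: {\lnot (\lnot \lnot ((\lnot P \land (\lnot S \land P)) \lor (P \to R)) \to ((\lnot P \land (\lnot S \land P)) \lor (P \to R)))}.
\lnot (\lnot \lnot ((\lnot P \land (\lnot S \land P)) \lor (P \to R)) \to ((\lnot P \land (\lnot S \land P)) \lor (P \to R))): α-rule — add \lnot \lnot ((\lnot P \land (\lnot S \land P)) \lor (P \to R)), \lnot ((\lnot P \land (\lnot S \land P)) \lor (P \to R)).
\lnot \lnot ((\lnot P \land (\lnot S \land P)) \lor (P \to R)): drop double negation, giving ((\lnot P \land (\lnot S \land P)) \lor (P \to R)).
\lnot ((\lnot P \land (\lnot S \land P)) \lor (P \to R)): α-rule — add \lnot (\lnot P \land (\lnot S \land P)), \lnot (P \to R).
\lnot (P \to R): α-rule — add P, \lnot R.
((\lnot P \land (\lnot S \land P)) \lor (P \to R)): β-rule — branch into (\lnot P \land (\lnot S \land P))  //  (P \to R).
  branch 1 (add (\lnot P \land (\lnot S \land P))):
    (\lnot P \land (\lnot S \land P)): α-rule — add \lnot P, (\lnot S \land P).
    × closes — contains both P and \lnot P.
  branch 2 (add (P \to R)):
    \lnot (\lnot P \land (\lnot S \land P)): β-rule — branch into \lnot \lnot P  //  \lnot (\lnot S \land P).
      branch 2.1 (add \lnot \lnot P):
        (P \to R): β-rule — branch into \lnot P  //  R.
          branch 2.1.1 (add \lnot P):
            × closes — contains both P and \lnot P.
          branch 2.1.2 (add R):
            × closes — contains both R and \lnot R.
      branch 2.2 (add \lnot (\lnot S \land P)):
        (P \to R): β-rule — branch into \lnot P  //  R.
          branch 2.2.1 (add \lnot P):
            × closes — contains both P and \lnot P.
          branch 2.2.2 (add R):
            × closes — contains both R and \lnot R.
All 5 branches close.
Every branch closed, so the negation is unsatisfiable and the formula is valid.

Valid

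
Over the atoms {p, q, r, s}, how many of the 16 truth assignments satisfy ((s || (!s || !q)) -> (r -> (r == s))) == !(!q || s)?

4

Initial set: {(((s || (!s || !q)) -> (r -> (r == s))) == !(!q || s))}.
(((s || (!s || !q)) -> (r -> (r == s))) == !(!q || s)): β-rule — branch into ((s || (!s || !q)) -> (r -> (r == s))), !(!q || s)  //  !((s || (!s || !q)) -> (r -> (r == s))), !!(!q || s).
  branch 1 (add ((s || (!s || !q)) -> (r -> (r == s))), !(!q || s)):
    !(!q || s): α-rule — add !!q, !s.
    ((s || (!s || !q)) -> (r -> (r == s))): β-rule — branch into !(s || (!s || !q))  //  (r -> (r == s)).
      branch 1.1 (add !(s || (!s || !q))):
        !(s || (!s || !q)): α-rule — add !s, !(!s || !q).
        !(!s || !q): α-rule — add !!s, !!q.
        × closes — contains both s and !s.
      branch 1.2 (add (r -> (r == s))):
        (r -> (r == s)): β-rule — branch into !r  //  (r == s).
          branch 1.2.1 (add !r):
            ○ open, literals {q=1, r=0, s=0}.
          branch 1.2.2 (add (r == s)):
            (r == s): β-rule — branch into r, s  //  !r, !s.
              branch 1.2.2.1 (add r, s):
                × closes — contains both s and !s.
              branch 1.2.2.2 (add !r, !s):
                ○ open, literals {q=1, r=0, s=0}.
  branch 2 (add !((s || (!s || !q)) -> (r -> (r == s))), !!(!q || s)):
    !((s || (!s || !q)) -> (r -> (r == s))): α-rule — add (s || (!s || !q)), !(r -> (r == s)).
    !(r -> (r == s)): α-rule — add r, !(r == s).
    !!(!q || s): β-rule — branch into !q  //  s.
      branch 2.1 (add !q):
        (s || (!s || !q)): β-rule — branch into s  //  (!s || !q).
          branch 2.1.1 (add s):
            !(r == s): β-rule — branch into r, !s  //  !r, s.
              branch 2.1.1.1 (add r, !s):
                × closes — contains both s and !s.
              branch 2.1.1.2 (add !r, s):
                × closes — contains both r and !r.
          branch 2.1.2 (add (!s || !q)):
            !(r == s): β-rule — branch into r, !s  //  !r, s.
              branch 2.1.2.1 (add r, !s):
                (!s || !q): β-rule — branch into !s  //  !q.
                  branch 2.1.2.1.1 (add !s):
                    ○ open, literals {q=0, r=1, s=0}.
                  branch 2.1.2.1.2 (add !q):
                    ○ open, literals {q=0, r=1, s=0}.
              branch 2.1.2.2 (add !r, s):
                × closes — contains both r and !r.
      branch 2.2 (add s):
        (s || (!s || !q)): β-rule — branch into s  //  (!s || !q).
          branch 2.2.1 (add s):
            !(r == s): β-rule — branch into r, !s  //  !r, s.
              branch 2.2.1.1 (add r, !s):
                × closes — contains both s and !s.
              branch 2.2.1.2 (add !r, s):
                × closes — contains both r and !r.
          branch 2.2.2 (add (!s || !q)):
            !(r == s): β-rule — branch into r, !s  //  !r, s.
              branch 2.2.2.1 (add r, !s):
                × closes — contains both s and !s.
              branch 2.2.2.2 (add !r, s):
                × closes — contains both r and !r.
9 branches closed, 4 open.
Each open branch fixes some atoms; the unmentioned ones are free. Counting distinct full assignments: branch {q=1, r=0, s=0} (p) contributes 2 new; branch {q=1, r=0, s=0} (p) contributes 0 new; branch {q=0, r=1, s=0} (p) contributes 2 new; branch {q=0, r=1, s=0} (p) contributes 0 new. Total: 4.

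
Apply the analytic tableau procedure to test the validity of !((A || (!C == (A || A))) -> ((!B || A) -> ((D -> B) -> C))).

Not valid

Assume the negation and expand:
Initial set: {F !((A || (!C == (A || A))) -> ((!B || A) -> ((D -> B) -> C)))}.
F !((A || (!C == (A || A))) -> ((!B || A) -> ((D -> B) -> C))): β-rule — branch into F (A || (!C == (A || A)))  //  T ((!B || A) -> ((D -> B) -> C)).
  branch 1 (add F (A || (!C == (A || A)))):
    F (A || (!C == (A || A))): α-rule — add F A, F (!C == (A || A)).
    F (!C == (A || A)): β-rule — branch into T !C, F (A || A)  //  F !C, T (A || A).
      branch 1.1 (add T !C, F (A || A)):
        F (A || A): α-rule — add F A, F A.
        ○ open, literals {A=F, C=F}.
      branch 1.2 (add F !C, T (A || A)):
        T (A || A): β-rule — branch into T A  //  T A.
          branch 1.2.1 (add T A):
            × closes — contains both A and !A.
          branch 1.2.2 (add T A):
            × closes — contains both A and !A.
  branch 2 (add T ((!B || A) -> ((D -> B) -> C))):
    T ((!B || A) -> ((D -> B) -> C)): β-rule — branch into F (!B || A)  //  T ((D -> B) -> C).
      branch 2.1 (add F (!B || A)):
        F (!B || A): α-rule — add F !B, F A.
        ○ open, literals {A=F, B=T}.
      branch 2.2 (add T ((D -> B) -> C)):
        T ((D -> B) -> C): β-rule — branch into F (D -> B)  //  T C.
          branch 2.2.1 (add F (D -> B)):
            F (D -> B): α-rule — add T D, F B.
            ○ open, literals {B=F, D=T}.
          branch 2.2.2 (add T C):
            ○ open, literals {C=T}.
2 branches closed, 4 open.
An open branch gives a countermodel: A=F, C=F (unmentioned atoms arbitrary); under it the original formula is false.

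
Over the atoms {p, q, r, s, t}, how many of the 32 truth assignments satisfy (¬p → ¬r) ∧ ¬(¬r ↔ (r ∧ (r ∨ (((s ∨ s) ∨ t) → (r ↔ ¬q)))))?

Initial set: {((¬p → ¬r) ∧ ¬(¬r ↔ (r ∧ (r ∨ (((s ∨ s) ∨ t) → (r ↔ ¬q))))))}.
((¬p → ¬r) ∧ ¬(¬r ↔ (r ∧ (r ∨ (((s ∨ s) ∨ t) → (r ↔ ¬q)))))): α-rule — add (¬p → ¬r), ¬(¬r ↔ (r ∧ (r ∨ (((s ∨ s) ∨ t) → (r ↔ ¬q))))).
(¬p → ¬r): β-rule — branch into ¬¬p  //  ¬r.
  branch 1 (add ¬¬p):
    ¬(¬r ↔ (r ∧ (r ∨ (((s ∨ s) ∨ t) → (r ↔ ¬q))))): β-rule — branch into ¬r, ¬(r ∧ (r ∨ (((s ∨ s) ∨ t) → (r ↔ ¬q))))  //  ¬¬r, (r ∧ (r ∨ (((s ∨ s) ∨ t) → (r ↔ ¬q)))).
      branch 1.1 (add ¬r, ¬(r ∧ (r ∨ (((s ∨ s) ∨ t) → (r ↔ ¬q))))):
        ¬(r ∧ (r ∨ (((s ∨ s) ∨ t) → (r ↔ ¬q)))): β-rule — branch into ¬r  //  ¬(r ∨ (((s ∨ s) ∨ t) → (r ↔ ¬q))).
          branch 1.1.1 (add ¬r):
            ○ open, literals {p=T, r=F}.
          branch 1.1.2 (add ¬(r ∨ (((s ∨ s) ∨ t) → (r ↔ ¬q)))):
            ¬(r ∨ (((s ∨ s) ∨ t) → (r ↔ ¬q))): α-rule — add ¬r, ¬(((s ∨ s) ∨ t) → (r ↔ ¬q)).
            ¬(((s ∨ s) ∨ t) → (r ↔ ¬q)): α-rule — add ((s ∨ s) ∨ t), ¬(r ↔ ¬q).
            ((s ∨ s) ∨ t): β-rule — branch into (s ∨ s)  //  t.
              branch 1.1.2.1 (add (s ∨ s)):
                ¬(r ↔ ¬q): β-rule — branch into r, ¬¬q  //  ¬r, ¬q.
                  branch 1.1.2.1.1 (add r, ¬¬q):
                    × closes — contains both r and ¬r.
                  branch 1.1.2.1.2 (add ¬r, ¬q):
                    (s ∨ s): β-rule — branch into s  //  s.
                      branch 1.1.2.1.2.1 (add s):
                        ○ open, literals {p=T, q=F, r=F, s=T}.
                      branch 1.1.2.1.2.2 (add s):
                        ○ open, literals {p=T, q=F, r=F, s=T}.
              branch 1.1.2.2 (add t):
                ¬(r ↔ ¬q): β-rule — branch into r, ¬¬q  //  ¬r, ¬q.
                  branch 1.1.2.2.1 (add r, ¬¬q):
                    × closes — contains both r and ¬r.
                  branch 1.1.2.2.2 (add ¬r, ¬q):
                    ○ open, literals {p=T, q=F, r=F, t=T}.
      branch 1.2 (add ¬¬r, (r ∧ (r ∨ (((s ∨ s) ∨ t) → (r ↔ ¬q))))):
        (r ∧ (r ∨ (((s ∨ s) ∨ t) → (r ↔ ¬q)))): α-rule — add r, (r ∨ (((s ∨ s) ∨ t) → (r ↔ ¬q))).
        (r ∨ (((s ∨ s) ∨ t) → (r ↔ ¬q))): β-rule — branch into r  //  (((s ∨ s) ∨ t) → (r ↔ ¬q)).
          branch 1.2.1 (add r):
            ○ open, literals {p=T, r=T}.
          branch 1.2.2 (add (((s ∨ s) ∨ t) → (r ↔ ¬q))):
            (((s ∨ s) ∨ t) → (r ↔ ¬q)): β-rule — branch into ¬((s ∨ s) ∨ t)  //  (r ↔ ¬q).
              branch 1.2.2.1 (add ¬((s ∨ s) ∨ t)):
                ¬((s ∨ s) ∨ t): α-rule — add ¬(s ∨ s), ¬t.
                ¬(s ∨ s): α-rule — add ¬s, ¬s.
                ○ open, literals {p=T, r=T, s=F, t=F}.
              branch 1.2.2.2 (add (r ↔ ¬q)):
                (r ↔ ¬q): β-rule — branch into r, ¬q  //  ¬r, ¬¬q.
                  branch 1.2.2.2.1 (add r, ¬q):
                    ○ open, literals {p=T, q=F, r=T}.
                  branch 1.2.2.2.2 (add ¬r, ¬¬q):
                    × closes — contains both r and ¬r.
  branch 2 (add ¬r):
    ¬(¬r ↔ (r ∧ (r ∨ (((s ∨ s) ∨ t) → (r ↔ ¬q))))): β-rule — branch into ¬r, ¬(r ∧ (r ∨ (((s ∨ s) ∨ t) → (r ↔ ¬q))))  //  ¬¬r, (r ∧ (r ∨ (((s ∨ s) ∨ t) → (r ↔ ¬q)))).
      branch 2.1 (add ¬r, ¬(r ∧ (r ∨ (((s ∨ s) ∨ t) → (r ↔ ¬q))))):
        ¬(r ∧ (r ∨ (((s ∨ s) ∨ t) → (r ↔ ¬q)))): β-rule — branch into ¬r  //  ¬(r ∨ (((s ∨ s) ∨ t) → (r ↔ ¬q))).
          branch 2.1.1 (add ¬r):
            ○ open, literals {r=F}.
          branch 2.1.2 (add ¬(r ∨ (((s ∨ s) ∨ t) → (r ↔ ¬q)))):
            ¬(r ∨ (((s ∨ s) ∨ t) → (r ↔ ¬q))): α-rule — add ¬r, ¬(((s ∨ s) ∨ t) → (r ↔ ¬q)).
            ¬(((s ∨ s) ∨ t) → (r ↔ ¬q)): α-rule — add ((s ∨ s) ∨ t), ¬(r ↔ ¬q).
            ((s ∨ s) ∨ t): β-rule — branch into (s ∨ s)  //  t.
              branch 2.1.2.1 (add (s ∨ s)):
                ¬(r ↔ ¬q): β-rule — branch into r, ¬¬q  //  ¬r, ¬q.
                  branch 2.1.2.1.1 (add r, ¬¬q):
                    × closes — contains both r and ¬r.
                  branch 2.1.2.1.2 (add ¬r, ¬q):
                    (s ∨ s): β-rule — branch into s  //  s.
                      branch 2.1.2.1.2.1 (add s):
                        ○ open, literals {q=F, r=F, s=T}.
                      branch 2.1.2.1.2.2 (add s):
                        ○ open, literals {q=F, r=F, s=T}.
              branch 2.1.2.2 (add t):
                ¬(r ↔ ¬q): β-rule — branch into r, ¬¬q  //  ¬r, ¬q.
                  branch 2.1.2.2.1 (add r, ¬¬q):
                    × closes — contains both r and ¬r.
                  branch 2.1.2.2.2 (add ¬r, ¬q):
                    ○ open, literals {q=F, r=F, t=T}.
      branch 2.2 (add ¬¬r, (r ∧ (r ∨ (((s ∨ s) ∨ t) → (r ↔ ¬q))))):
        × closes — contains both r and ¬r.
6 branches closed, 11 open.
Each open branch fixes some atoms; the unmentioned ones are free. Counting distinct full assignments: branch {p=T, r=F} (q, s, t) contributes 8 new; branch {p=T, q=F, r=F, s=T} (t) contributes 0 new; branch {p=T, q=F, r=F, s=T} (t) contributes 0 new; branch {p=T, q=F, r=F, t=T} (s) contributes 0 new; branch {p=T, r=T} (q, s, t) contributes 8 new; branch {p=T, r=T, s=F, t=F} (q) contributes 0 new; branch {p=T, q=F, r=T} (s, t) contributes 0 new; branch {r=F} (p, q, s, t) contributes 8 new; branch {q=F, r=F, s=T} (p, t) contributes 0 new; branch {q=F, r=F, s=T} (p, t) contributes 0 new; branch {q=F, r=F, t=T} (p, s) contributes 0 new. Total: 24.

24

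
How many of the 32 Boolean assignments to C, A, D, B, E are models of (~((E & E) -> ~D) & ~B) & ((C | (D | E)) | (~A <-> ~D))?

4

Initial set: {T ((~((E & E) -> ~D) & ~B) & ((C | (D | E)) | (~A <-> ~D)))}.
T ((~((E & E) -> ~D) & ~B) & ((C | (D | E)) | (~A <-> ~D))): α-rule — add T (~((E & E) -> ~D) & ~B), T ((C | (D | E)) | (~A <-> ~D)).
T (~((E & E) -> ~D) & ~B): α-rule — add T ~((E & E) -> ~D), T ~B.
T ~((E & E) -> ~D): α-rule — add T (E & E), F ~D.
T (E & E): α-rule — add T E, T E.
T ((C | (D | E)) | (~A <-> ~D)): β-rule — branch into T (C | (D | E))  //  T (~A <-> ~D).
  branch 1 (add T (C | (D | E))):
    T (C | (D | E)): β-rule — branch into T C  //  T (D | E).
      branch 1.1 (add T C):
        ○ open, literals {B=false, C=true, D=true, E=true}.
      branch 1.2 (add T (D | E)):
        T (D | E): β-rule — branch into T D  //  T E.
          branch 1.2.1 (add T D):
            ○ open, literals {B=false, D=true, E=true}.
          branch 1.2.2 (add T E):
            ○ open, literals {B=false, D=true, E=true}.
  branch 2 (add T (~A <-> ~D)):
    T (~A <-> ~D): β-rule — branch into T ~A, T ~D  //  F ~A, F ~D.
      branch 2.1 (add T ~A, T ~D):
        × closes — contains both D and ~D.
      branch 2.2 (add F ~A, F ~D):
        ○ open, literals {A=true, B=false, D=true, E=true}.
1 branch closed, 4 open.
Each open branch fixes some atoms; the unmentioned ones are free. Counting distinct full assignments: branch {B=false, C=true, D=true, E=true} (A) contributes 2 new; branch {B=false, D=true, E=true} (C, A) contributes 2 new; branch {B=false, D=true, E=true} (C, A) contributes 0 new; branch {A=true, B=false, D=true, E=true} (C) contributes 0 new. Total: 4.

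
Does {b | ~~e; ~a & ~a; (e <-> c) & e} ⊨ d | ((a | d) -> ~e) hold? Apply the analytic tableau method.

Initial set: {T (b | ~~e); T (~a & ~a); T ((e <-> c) & e); F (d | ((a | d) -> ~e))}.
T (~a & ~a): α-rule — add T ~a, T ~a.
T ((e <-> c) & e): α-rule — add T (e <-> c), T e.
F (d | ((a | d) -> ~e)): α-rule — add F d, F ((a | d) -> ~e).
F ((a | d) -> ~e): α-rule — add T (a | d), F ~e.
T (b | ~~e): β-rule — branch into T b  //  T ~~e.
  branch 1 (add T b):
    T (e <-> c): β-rule — branch into T e, T c  //  F e, F c.
      branch 1.1 (add T e, T c):
        T (a | d): β-rule — branch into T a  //  T d.
          branch 1.1.1 (add T a):
            × closes — contains both a and ~a.
          branch 1.1.2 (add T d):
            × closes — contains both d and ~d.
      branch 1.2 (add F e, F c):
        × closes — contains both e and ~e.
  branch 2 (add T ~~e):
    T ~~e: drop double negation, giving T e.
    T (e <-> c): β-rule — branch into T e, T c  //  F e, F c.
      branch 2.1 (add T e, T c):
        T (a | d): β-rule — branch into T a  //  T d.
          branch 2.1.1 (add T a):
            × closes — contains both a and ~a.
          branch 2.1.2 (add T d):
            × closes — contains both d and ~d.
      branch 2.2 (add F e, F c):
        × closes — contains both e and ~e.
All 6 branches close.
Every branch closed, so the premises entail the conclusion.

Yes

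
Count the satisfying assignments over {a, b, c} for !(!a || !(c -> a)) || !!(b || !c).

Initial set: {(!(!a || !(c -> a)) || !!(b || !c))}.
(!(!a || !(c -> a)) || !!(b || !c)): β-rule — branch into !(!a || !(c -> a))  //  !!(b || !c).
  branch 1 (add !(!a || !(c -> a))):
    !(!a || !(c -> a)): α-rule — add !!a, !!(c -> a).
    !!(c -> a): β-rule — branch into !c  //  a.
      branch 1.1 (add !c):
        ○ open, literals {a=true, c=false}.
      branch 1.2 (add a):
        ○ open, literals {a=true}.
  branch 2 (add !!(b || !c)):
    !!(b || !c): drop double negation, giving (b || !c).
    (b || !c): β-rule — branch into b  //  !c.
      branch 2.1 (add b):
        ○ open, literals {b=true}.
      branch 2.2 (add !c):
        ○ open, literals {c=false}.
0 branches closed, 4 open.
Each open branch fixes some atoms; the unmentioned ones are free. Counting distinct full assignments: branch {a=true, c=false} (b) contributes 2 new; branch {a=true} (b, c) contributes 2 new; branch {b=true} (a, c) contributes 2 new; branch {c=false} (a, b) contributes 1 new. Total: 7.

7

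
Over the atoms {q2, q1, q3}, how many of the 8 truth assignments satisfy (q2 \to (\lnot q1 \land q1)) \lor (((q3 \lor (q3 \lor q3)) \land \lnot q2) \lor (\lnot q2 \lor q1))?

Initial set: {((q2 \to (\lnot q1 \land q1)) \lor (((q3 \lor (q3 \lor q3)) \land \lnot q2) \lor (\lnot q2 \lor q1)))}.
((q2 \to (\lnot q1 \land q1)) \lor (((q3 \lor (q3 \lor q3)) \land \lnot q2) \lor (\lnot q2 \lor q1))): β-rule — branch into (q2 \to (\lnot q1 \land q1))  //  (((q3 \lor (q3 \lor q3)) \land \lnot q2) \lor (\lnot q2 \lor q1)).
  branch 1 (add (q2 \to (\lnot q1 \land q1))):
    (q2 \to (\lnot q1 \land q1)): β-rule — branch into \lnot q2  //  (\lnot q1 \land q1).
      branch 1.1 (add \lnot q2):
        ○ open, literals {q2=F}.
      branch 1.2 (add (\lnot q1 \land q1)):
        (\lnot q1 \land q1): α-rule — add \lnot q1, q1.
        × closes — contains both q1 and \lnot q1.
  branch 2 (add (((q3 \lor (q3 \lor q3)) \land \lnot q2) \lor (\lnot q2 \lor q1))):
    (((q3 \lor (q3 \lor q3)) \land \lnot q2) \lor (\lnot q2 \lor q1)): β-rule — branch into ((q3 \lor (q3 \lor q3)) \land \lnot q2)  //  (\lnot q2 \lor q1).
      branch 2.1 (add ((q3 \lor (q3 \lor q3)) \land \lnot q2)):
        ((q3 \lor (q3 \lor q3)) \land \lnot q2): α-rule — add (q3 \lor (q3 \lor q3)), \lnot q2.
        (q3 \lor (q3 \lor q3)): β-rule — branch into q3  //  (q3 \lor q3).
          branch 2.1.1 (add q3):
            ○ open, literals {q2=F, q3=T}.
          branch 2.1.2 (add (q3 \lor q3)):
            (q3 \lor q3): β-rule — branch into q3  //  q3.
              branch 2.1.2.1 (add q3):
                ○ open, literals {q2=F, q3=T}.
              branch 2.1.2.2 (add q3):
                ○ open, literals {q2=F, q3=T}.
      branch 2.2 (add (\lnot q2 \lor q1)):
        (\lnot q2 \lor q1): β-rule — branch into \lnot q2  //  q1.
          branch 2.2.1 (add \lnot q2):
            ○ open, literals {q2=F}.
          branch 2.2.2 (add q1):
            ○ open, literals {q1=T}.
1 branch closed, 6 open.
Each open branch fixes some atoms; the unmentioned ones are free. Counting distinct full assignments: branch {q2=F} (q1, q3) contributes 4 new; branch {q2=F, q3=T} (q1) contributes 0 new; branch {q2=F, q3=T} (q1) contributes 0 new; branch {q2=F, q3=T} (q1) contributes 0 new; branch {q2=F} (q1, q3) contributes 0 new; branch {q1=T} (q2, q3) contributes 2 new. Total: 6.

6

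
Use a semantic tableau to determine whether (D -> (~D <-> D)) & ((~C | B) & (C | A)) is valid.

Assume the negation and expand:
Initial set: {F ((D -> (~D <-> D)) & ((~C | B) & (C | A)))}.
F ((D -> (~D <-> D)) & ((~C | B) & (C | A))): β-rule — branch into F (D -> (~D <-> D))  //  F ((~C | B) & (C | A)).
  branch 1 (add F (D -> (~D <-> D))):
    F (D -> (~D <-> D)): α-rule — add T D, F (~D <-> D).
    F (~D <-> D): β-rule — branch into T ~D, F D  //  F ~D, T D.
      branch 1.1 (add T ~D, F D):
        × closes — contains both D and ~D.
      branch 1.2 (add F ~D, T D):
        ○ open, literals {D=1}.
  branch 2 (add F ((~C | B) & (C | A))):
    F ((~C | B) & (C | A)): β-rule — branch into F (~C | B)  //  F (C | A).
      branch 2.1 (add F (~C | B)):
        F (~C | B): α-rule — add F ~C, F B.
        ○ open, literals {B=0, C=1}.
      branch 2.2 (add F (C | A)):
        F (C | A): α-rule — add F C, F A.
        ○ open, literals {A=0, C=0}.
1 branch closed, 3 open.
An open branch gives a countermodel: D=1 (unmentioned atoms arbitrary); under it the original formula is false.

Not valid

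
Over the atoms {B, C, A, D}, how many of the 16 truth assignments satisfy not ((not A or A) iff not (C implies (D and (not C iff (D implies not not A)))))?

10

Initial set: {not ((not A or A) iff not (C implies (D and (not C iff (D implies not not A)))))}.
not ((not A or A) iff not (C implies (D and (not C iff (D implies not not A))))): β-rule — branch into (not A or A), not not (C implies (D and (not C iff (D implies not not A))))  //  not (not A or A), not (C implies (D and (not C iff (D implies not not A)))).
  branch 1 (add (not A or A), not not (C implies (D and (not C iff (D implies not not A))))):
    (not A or A): β-rule — branch into not A  //  A.
      branch 1.1 (add not A):
        not not (C implies (D and (not C iff (D implies not not A)))): β-rule — branch into not C  //  (D and (not C iff (D implies not not A))).
          branch 1.1.1 (add not C):
            ○ open, literals {A=false, C=false}.
          branch 1.1.2 (add (D and (not C iff (D implies not not A)))):
            (D and (not C iff (D implies not not A))): α-rule — add D, (not C iff (D implies not not A)).
            (not C iff (D implies not not A)): β-rule — branch into not C, (D implies not not A)  //  not not C, not (D implies not not A).
              branch 1.1.2.1 (add not C, (D implies not not A)):
                (D implies not not A): β-rule — branch into not D  //  not not A.
                  branch 1.1.2.1.1 (add not D):
                    × closes — contains both D and not D.
                  branch 1.1.2.1.2 (add not not A):
                    not not A: drop double negation, giving A.
                    × closes — contains both A and not A.
              branch 1.1.2.2 (add not not C, not (D implies not not A)):
                not (D implies not not A): α-rule — add D, not not not A.
                not not not A: drop double negation, giving not A.
                ○ open, literals {A=false, C=true, D=true}.
      branch 1.2 (add A):
        not not (C implies (D and (not C iff (D implies not not A)))): β-rule — branch into not C  //  (D and (not C iff (D implies not not A))).
          branch 1.2.1 (add not C):
            ○ open, literals {A=true, C=false}.
          branch 1.2.2 (add (D and (not C iff (D implies not not A)))):
            (D and (not C iff (D implies not not A))): α-rule — add D, (not C iff (D implies not not A)).
            (not C iff (D implies not not A)): β-rule — branch into not C, (D implies not not A)  //  not not C, not (D implies not not A).
              branch 1.2.2.1 (add not C, (D implies not not A)):
                (D implies not not A): β-rule — branch into not D  //  not not A.
                  branch 1.2.2.1.1 (add not D):
                    × closes — contains both D and not D.
                  branch 1.2.2.1.2 (add not not A):
                    not not A: drop double negation, giving A.
                    ○ open, literals {A=true, C=false, D=true}.
              branch 1.2.2.2 (add not not C, not (D implies not not A)):
                not (D implies not not A): α-rule — add D, not not not A.
                not not not A: drop double negation, giving not A.
                × closes — contains both A and not A.
  branch 2 (add not (not A or A), not (C implies (D and (not C iff (D implies not not A))))):
    not (not A or A): α-rule — add not not A, not A.
    × closes — contains both A and not A.
5 branches closed, 4 open.
Each open branch fixes some atoms; the unmentioned ones are free. Counting distinct full assignments: branch {A=false, C=false} (B, D) contributes 4 new; branch {A=false, C=true, D=true} (B) contributes 2 new; branch {A=true, C=false} (B, D) contributes 4 new; branch {A=true, C=false, D=true} (B) contributes 0 new. Total: 10.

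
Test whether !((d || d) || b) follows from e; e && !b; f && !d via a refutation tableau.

Initial set: {e; (e && !b); (f && !d); !!((d || d) || b)}.
(e && !b): α-rule — add e, !b.
(f && !d): α-rule — add f, !d.
!!((d || d) || b): β-rule — branch into (d || d)  //  b.
  branch 1 (add (d || d)):
    (d || d): β-rule — branch into d  //  d.
      branch 1.1 (add d):
        × closes — contains both d and !d.
      branch 1.2 (add d):
        × closes — contains both d and !d.
  branch 2 (add b):
    × closes — contains both b and !b.
All 3 branches close.
Every branch closed, so the premises entail the conclusion.

Yes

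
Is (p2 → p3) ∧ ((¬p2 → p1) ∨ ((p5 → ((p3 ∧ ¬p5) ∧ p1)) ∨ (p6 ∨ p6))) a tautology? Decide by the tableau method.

Assume the negation and expand:
Initial set: {¬((p2 → p3) ∧ ((¬p2 → p1) ∨ ((p5 → ((p3 ∧ ¬p5) ∧ p1)) ∨ (p6 ∨ p6))))}.
¬((p2 → p3) ∧ ((¬p2 → p1) ∨ ((p5 → ((p3 ∧ ¬p5) ∧ p1)) ∨ (p6 ∨ p6)))): β-rule — branch into ¬(p2 → p3)  //  ¬((¬p2 → p1) ∨ ((p5 → ((p3 ∧ ¬p5) ∧ p1)) ∨ (p6 ∨ p6))).
  branch 1 (add ¬(p2 → p3)):
    ¬(p2 → p3): α-rule — add p2, ¬p3.
    ○ open, literals {p2=1, p3=0}.
  branch 2 (add ¬((¬p2 → p1) ∨ ((p5 → ((p3 ∧ ¬p5) ∧ p1)) ∨ (p6 ∨ p6)))):
    ¬((¬p2 → p1) ∨ ((p5 → ((p3 ∧ ¬p5) ∧ p1)) ∨ (p6 ∨ p6))): α-rule — add ¬(¬p2 → p1), ¬((p5 → ((p3 ∧ ¬p5) ∧ p1)) ∨ (p6 ∨ p6)).
    ¬(¬p2 → p1): α-rule — add ¬p2, ¬p1.
    ¬((p5 → ((p3 ∧ ¬p5) ∧ p1)) ∨ (p6 ∨ p6)): α-rule — add ¬(p5 → ((p3 ∧ ¬p5) ∧ p1)), ¬(p6 ∨ p6).
    ¬(p5 → ((p3 ∧ ¬p5) ∧ p1)): α-rule — add p5, ¬((p3 ∧ ¬p5) ∧ p1).
    ¬(p6 ∨ p6): α-rule — add ¬p6, ¬p6.
    ¬((p3 ∧ ¬p5) ∧ p1): β-rule — branch into ¬(p3 ∧ ¬p5)  //  ¬p1.
      branch 2.1 (add ¬(p3 ∧ ¬p5)):
        ¬(p3 ∧ ¬p5): β-rule — branch into ¬p3  //  ¬¬p5.
          branch 2.1.1 (add ¬p3):
            ○ open, literals {p1=0, p2=0, p3=0, p5=1, p6=0}.
          branch 2.1.2 (add ¬¬p5):
            ○ open, literals {p1=0, p2=0, p5=1, p6=0}.
      branch 2.2 (add ¬p1):
        ○ open, literals {p1=0, p2=0, p5=1, p6=0}.
0 branches closed, 4 open.
An open branch gives a countermodel: p2=1, p3=0 (unmentioned atoms arbitrary); under it the original formula is false.

Not valid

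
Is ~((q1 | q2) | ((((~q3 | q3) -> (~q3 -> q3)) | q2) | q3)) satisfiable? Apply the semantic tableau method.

Satisfiable

Initial set: {T ~((q1 | q2) | ((((~q3 | q3) -> (~q3 -> q3)) | q2) | q3))}.
T ~((q1 | q2) | ((((~q3 | q3) -> (~q3 -> q3)) | q2) | q3)): α-rule — add F (q1 | q2), F ((((~q3 | q3) -> (~q3 -> q3)) | q2) | q3).
F (q1 | q2): α-rule — add F q1, F q2.
F ((((~q3 | q3) -> (~q3 -> q3)) | q2) | q3): α-rule — add F (((~q3 | q3) -> (~q3 -> q3)) | q2), F q3.
F (((~q3 | q3) -> (~q3 -> q3)) | q2): α-rule — add F ((~q3 | q3) -> (~q3 -> q3)), F q2.
F ((~q3 | q3) -> (~q3 -> q3)): α-rule — add T (~q3 | q3), F (~q3 -> q3).
F (~q3 -> q3): α-rule — add T ~q3, F q3.
T (~q3 | q3): β-rule — branch into T ~q3  //  T q3.
  branch 1 (add T ~q3):
    ○ open, literals {q1=false, q2=false, q3=false}.
  branch 2 (add T q3):
    × closes — contains both q3 and ~q3.
1 branch closed, 1 open.
An open branch gives a satisfying assignment: q1=false, q2=false, q3=false.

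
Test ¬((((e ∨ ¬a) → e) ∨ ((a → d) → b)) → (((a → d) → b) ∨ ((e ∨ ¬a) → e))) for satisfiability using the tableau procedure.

Initial set: {¬((((e ∨ ¬a) → e) ∨ ((a → d) → b)) → (((a → d) → b) ∨ ((e ∨ ¬a) → e)))}.
¬((((e ∨ ¬a) → e) ∨ ((a → d) → b)) → (((a → d) → b) ∨ ((e ∨ ¬a) → e))): α-rule — add (((e ∨ ¬a) → e) ∨ ((a → d) → b)), ¬(((a → d) → b) ∨ ((e ∨ ¬a) → e)).
¬(((a → d) → b) ∨ ((e ∨ ¬a) → e)): α-rule — add ¬((a → d) → b), ¬((e ∨ ¬a) → e).
¬((a → d) → b): α-rule — add (a → d), ¬b.
¬((e ∨ ¬a) → e): α-rule — add (e ∨ ¬a), ¬e.
(((e ∨ ¬a) → e) ∨ ((a → d) → b)): β-rule — branch into ((e ∨ ¬a) → e)  //  ((a → d) → b).
  branch 1 (add ((e ∨ ¬a) → e)):
    (a → d): β-rule — branch into ¬a  //  d.
      branch 1.1 (add ¬a):
        (e ∨ ¬a): β-rule — branch into e  //  ¬a.
          branch 1.1.1 (add e):
            × closes — contains both e and ¬e.
          branch 1.1.2 (add ¬a):
            ((e ∨ ¬a) → e): β-rule — branch into ¬(e ∨ ¬a)  //  e.
              branch 1.1.2.1 (add ¬(e ∨ ¬a)):
                ¬(e ∨ ¬a): α-rule — add ¬e, ¬¬a.
                × closes — contains both a and ¬a.
              branch 1.1.2.2 (add e):
                × closes — contains both e and ¬e.
      branch 1.2 (add d):
        (e ∨ ¬a): β-rule — branch into e  //  ¬a.
          branch 1.2.1 (add e):
            × closes — contains both e and ¬e.
          branch 1.2.2 (add ¬a):
            ((e ∨ ¬a) → e): β-rule — branch into ¬(e ∨ ¬a)  //  e.
              branch 1.2.2.1 (add ¬(e ∨ ¬a)):
                ¬(e ∨ ¬a): α-rule — add ¬e, ¬¬a.
                × closes — contains both a and ¬a.
              branch 1.2.2.2 (add e):
                × closes — contains both e and ¬e.
  branch 2 (add ((a → d) → b)):
    (a → d): β-rule — branch into ¬a  //  d.
      branch 2.1 (add ¬a):
        (e ∨ ¬a): β-rule — branch into e  //  ¬a.
          branch 2.1.1 (add e):
            × closes — contains both e and ¬e.
          branch 2.1.2 (add ¬a):
            ((a → d) → b): β-rule — branch into ¬(a → d)  //  b.
              branch 2.1.2.1 (add ¬(a → d)):
                ¬(a → d): α-rule — add a, ¬d.
                × closes — contains both a and ¬a.
              branch 2.1.2.2 (add b):
                × closes — contains both b and ¬b.
      branch 2.2 (add d):
        (e ∨ ¬a): β-rule — branch into e  //  ¬a.
          branch 2.2.1 (add e):
            × closes — contains both e and ¬e.
          branch 2.2.2 (add ¬a):
            ((a → d) → b): β-rule — branch into ¬(a → d)  //  b.
              branch 2.2.2.1 (add ¬(a → d)):
                ¬(a → d): α-rule — add a, ¬d.
                × closes — contains both a and ¬a.
              branch 2.2.2.2 (add b):
                × closes — contains both b and ¬b.
All 12 branches close.
Every branch closed; the formula is unsatisfiable.

Unsatisfiable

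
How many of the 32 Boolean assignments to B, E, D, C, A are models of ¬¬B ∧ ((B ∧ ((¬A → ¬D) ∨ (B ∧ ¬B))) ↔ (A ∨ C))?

12

Initial set: {(¬¬B ∧ ((B ∧ ((¬A → ¬D) ∨ (B ∧ ¬B))) ↔ (A ∨ C)))}.
(¬¬B ∧ ((B ∧ ((¬A → ¬D) ∨ (B ∧ ¬B))) ↔ (A ∨ C))): α-rule — add ¬¬B, ((B ∧ ((¬A → ¬D) ∨ (B ∧ ¬B))) ↔ (A ∨ C)).
¬¬B: drop double negation, giving B.
((B ∧ ((¬A → ¬D) ∨ (B ∧ ¬B))) ↔ (A ∨ C)): β-rule — branch into (B ∧ ((¬A → ¬D) ∨ (B ∧ ¬B))), (A ∨ C)  //  ¬(B ∧ ((¬A → ¬D) ∨ (B ∧ ¬B))), ¬(A ∨ C).
  branch 1 (add (B ∧ ((¬A → ¬D) ∨ (B ∧ ¬B))), (A ∨ C)):
    (B ∧ ((¬A → ¬D) ∨ (B ∧ ¬B))): α-rule — add B, ((¬A → ¬D) ∨ (B ∧ ¬B)).
    (A ∨ C): β-rule — branch into A  //  C.
      branch 1.1 (add A):
        ((¬A → ¬D) ∨ (B ∧ ¬B)): β-rule — branch into (¬A → ¬D)  //  (B ∧ ¬B).
          branch 1.1.1 (add (¬A → ¬D)):
            (¬A → ¬D): β-rule — branch into ¬¬A  //  ¬D.
              branch 1.1.1.1 (add ¬¬A):
                ○ open, literals {A=T, B=T}.
              branch 1.1.1.2 (add ¬D):
                ○ open, literals {A=T, B=T, D=F}.
          branch 1.1.2 (add (B ∧ ¬B)):
            (B ∧ ¬B): α-rule — add B, ¬B.
            × closes — contains both B and ¬B.
      branch 1.2 (add C):
        ((¬A → ¬D) ∨ (B ∧ ¬B)): β-rule — branch into (¬A → ¬D)  //  (B ∧ ¬B).
          branch 1.2.1 (add (¬A → ¬D)):
            (¬A → ¬D): β-rule — branch into ¬¬A  //  ¬D.
              branch 1.2.1.1 (add ¬¬A):
                ○ open, literals {A=T, B=T, C=T}.
              branch 1.2.1.2 (add ¬D):
                ○ open, literals {B=T, C=T, D=F}.
          branch 1.2.2 (add (B ∧ ¬B)):
            (B ∧ ¬B): α-rule — add B, ¬B.
            × closes — contains both B and ¬B.
  branch 2 (add ¬(B ∧ ((¬A → ¬D) ∨ (B ∧ ¬B))), ¬(A ∨ C)):
    ¬(A ∨ C): α-rule — add ¬A, ¬C.
    ¬(B ∧ ((¬A → ¬D) ∨ (B ∧ ¬B))): β-rule — branch into ¬B  //  ¬((¬A → ¬D) ∨ (B ∧ ¬B)).
      branch 2.1 (add ¬B):
        × closes — contains both B and ¬B.
      branch 2.2 (add ¬((¬A → ¬D) ∨ (B ∧ ¬B))):
        ¬((¬A → ¬D) ∨ (B ∧ ¬B)): α-rule — add ¬(¬A → ¬D), ¬(B ∧ ¬B).
        ¬(¬A → ¬D): α-rule — add ¬A, ¬¬D.
        ¬(B ∧ ¬B): β-rule — branch into ¬B  //  ¬¬B.
          branch 2.2.1 (add ¬B):
            × closes — contains both B and ¬B.
          branch 2.2.2 (add ¬¬B):
            ○ open, literals {A=F, B=T, C=F, D=T}.
4 branches closed, 5 open.
Each open branch fixes some atoms; the unmentioned ones are free. Counting distinct full assignments: branch {A=T, B=T} (E, D, C) contributes 8 new; branch {A=T, B=T, D=F} (E, C) contributes 0 new; branch {A=T, B=T, C=T} (E, D) contributes 0 new; branch {B=T, C=T, D=F} (E, A) contributes 2 new; branch {A=F, B=T, C=F, D=T} (E) contributes 2 new. Total: 12.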